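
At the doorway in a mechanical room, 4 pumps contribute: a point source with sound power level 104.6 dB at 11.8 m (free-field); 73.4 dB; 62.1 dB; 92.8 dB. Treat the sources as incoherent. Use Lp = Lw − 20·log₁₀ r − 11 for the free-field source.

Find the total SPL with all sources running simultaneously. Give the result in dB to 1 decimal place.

92.9 dB

Source at 11.8 m: Lp = 104.6 − 20·log₁₀(11.8) − 11 = 72.2 dB.
Sum in the linear (power) domain: Σ 10^(Lᵢ/10) = 10^(72.2/10) + 10^(73.4/10) + 10^(62.1/10) + 10^(92.8/10) = 1.946e+09.
Combined level = 10 log₁₀(1.946e+09) = 92.9 dB.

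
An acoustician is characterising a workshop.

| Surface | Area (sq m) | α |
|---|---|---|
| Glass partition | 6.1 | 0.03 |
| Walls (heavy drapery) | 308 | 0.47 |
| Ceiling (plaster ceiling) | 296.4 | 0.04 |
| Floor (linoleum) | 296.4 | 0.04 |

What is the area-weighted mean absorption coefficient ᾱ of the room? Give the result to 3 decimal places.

Total surface area S = 906.9 sq m.
Weighted sum Σ Sα = 168.655.
ᾱ = A/S = 0.186.

0.186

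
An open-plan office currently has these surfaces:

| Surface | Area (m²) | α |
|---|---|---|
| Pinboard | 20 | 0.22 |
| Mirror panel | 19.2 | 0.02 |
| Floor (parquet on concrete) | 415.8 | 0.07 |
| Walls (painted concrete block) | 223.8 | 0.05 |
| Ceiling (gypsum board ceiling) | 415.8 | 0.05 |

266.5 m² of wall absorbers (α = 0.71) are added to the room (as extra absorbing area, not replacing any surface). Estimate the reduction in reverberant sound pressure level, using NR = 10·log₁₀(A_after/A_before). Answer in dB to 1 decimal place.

A_before = Σ Sᵢαᵢ = 20·0.22 + 19.2·0.02 + 415.8·0.07 + 223.8·0.05 + 415.8·0.05 = 65.870 sabins.
Treatment contributes 266.5·0.71 = 189.215 sabins.
A_after = 65.870 + 189.215 = 255.085 sabins.
NR = 10·log₁₀(255.085/65.870) = 5.9 dB.

5.9 dB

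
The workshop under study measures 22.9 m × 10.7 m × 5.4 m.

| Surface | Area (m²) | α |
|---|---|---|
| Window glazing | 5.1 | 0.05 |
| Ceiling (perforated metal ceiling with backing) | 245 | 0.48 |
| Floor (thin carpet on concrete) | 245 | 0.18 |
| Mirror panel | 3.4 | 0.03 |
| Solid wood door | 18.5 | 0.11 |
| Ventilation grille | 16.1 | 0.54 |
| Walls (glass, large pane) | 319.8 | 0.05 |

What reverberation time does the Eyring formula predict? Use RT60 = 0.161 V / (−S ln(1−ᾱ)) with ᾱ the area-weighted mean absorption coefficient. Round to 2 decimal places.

S = Σ Sᵢ = 852.9 m².
Absorption A = 5.1×0.05 + 245×0.48 + 245×0.18 + 3.4×0.03 + 18.5×0.11 + 16.1×0.54 + 319.8×0.05 = 188.776 sabins.
ᾱ = 188.776 / 852.9 = 0.2213.
−S·ln(1−ᾱ) = −852.9 × ln(1 − 0.2213) = 213.335.
V = 22.9 × 10.7 × 5.4 = 1323.162 m³.
RT60 = 0.161 × 1323.162 / 213.335 = 1.00 s.

1.00 s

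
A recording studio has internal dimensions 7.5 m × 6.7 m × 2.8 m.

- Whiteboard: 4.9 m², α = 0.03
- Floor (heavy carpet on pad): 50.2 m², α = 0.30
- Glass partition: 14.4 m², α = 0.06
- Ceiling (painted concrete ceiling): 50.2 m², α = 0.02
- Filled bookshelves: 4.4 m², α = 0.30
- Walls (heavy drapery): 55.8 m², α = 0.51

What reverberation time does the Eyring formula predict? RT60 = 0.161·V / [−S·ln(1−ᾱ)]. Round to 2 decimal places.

Total surface area S = 4.9 + 50.2 + 14.4 + 50.2 + 4.4 + 55.8 = 179.9 m².
Σ(Sᵢαᵢ) = 4.9·0.03 + 50.2·0.30 + 14.4·0.06 + 50.2·0.02 + 4.4·0.30 + 55.8·0.51 = 46.853.
Mean coefficient ᾱ = A/S = 0.2604.
−S·ln(1−ᾱ) = −179.9 × ln(1 − 0.2604) = 54.266.
V = 7.5 × 6.7 × 2.8 = 140.7 m³.
T = 0.161·V/[−S·ln(1−ᾱ)] = 0.161·140.7/54.266 = 0.42 s.

0.42 sec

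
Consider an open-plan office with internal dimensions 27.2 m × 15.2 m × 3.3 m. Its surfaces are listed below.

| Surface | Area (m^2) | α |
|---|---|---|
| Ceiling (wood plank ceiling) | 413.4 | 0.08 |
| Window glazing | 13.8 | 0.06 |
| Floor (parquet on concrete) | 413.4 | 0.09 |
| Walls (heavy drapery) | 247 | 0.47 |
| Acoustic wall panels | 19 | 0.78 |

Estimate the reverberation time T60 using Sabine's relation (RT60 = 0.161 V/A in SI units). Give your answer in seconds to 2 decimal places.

Equivalent absorption area: A = 413.4*0.08 + 13.8*0.06 + 413.4*0.09 + 247*0.47 + 19*0.78 = 202.016 m^2.
Volume V = 27.2 × 15.2 × 3.3 = 1364.352 m³.
Sabine: RT60 = 0.161 × 1364.352 / 202.016 = 1.09 s.

1.09 s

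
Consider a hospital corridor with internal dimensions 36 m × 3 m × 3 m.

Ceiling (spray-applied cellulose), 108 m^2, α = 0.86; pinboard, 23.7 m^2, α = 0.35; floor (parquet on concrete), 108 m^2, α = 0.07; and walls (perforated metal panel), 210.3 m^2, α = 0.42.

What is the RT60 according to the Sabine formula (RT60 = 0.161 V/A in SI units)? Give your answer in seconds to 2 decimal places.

A = Σ Sᵢαᵢ = 108·0.86 + 23.7·0.35 + 108·0.07 + 210.3·0.42 = 197.061 sabins.
Room volume: 324 m³.
RT60 = 0.161 · V / A = 0.161 × 324 / 197.061 = 0.26 s.

0.26 sec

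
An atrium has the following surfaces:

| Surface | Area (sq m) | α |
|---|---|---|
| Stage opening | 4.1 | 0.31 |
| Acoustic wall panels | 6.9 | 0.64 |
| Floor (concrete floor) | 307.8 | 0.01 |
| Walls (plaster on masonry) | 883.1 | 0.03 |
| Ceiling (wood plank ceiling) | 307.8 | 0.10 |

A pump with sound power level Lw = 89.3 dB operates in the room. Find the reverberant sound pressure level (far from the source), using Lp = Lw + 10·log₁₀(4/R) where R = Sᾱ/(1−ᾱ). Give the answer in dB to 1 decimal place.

76.9 dB

A = 66.038 sabins; S = 1509.7 sq m.
ᾱ = 0.0437, so room constant R = A/(1−ᾱ) = 69.056 sq m.
Lp = Lw + 10 log₁₀(4/R) = 89.3 -12.37 = 76.9 dB.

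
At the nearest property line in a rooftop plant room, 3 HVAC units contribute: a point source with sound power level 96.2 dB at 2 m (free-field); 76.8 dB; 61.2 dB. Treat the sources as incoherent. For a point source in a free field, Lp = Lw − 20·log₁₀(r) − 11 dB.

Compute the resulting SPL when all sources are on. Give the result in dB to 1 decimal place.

Source at 2 m: Lp = 96.2 − 20·log₁₀(2) − 11 = 79.2 dB.
Sum in the linear (power) domain: Σ 10^(Lᵢ/10) = 10^(79.2/10) + 10^(76.8/10) + 10^(61.2/10) = 1.324e+08.
Combined level = 10 log₁₀(1.324e+08) = 81.2 dB.

81.2 dB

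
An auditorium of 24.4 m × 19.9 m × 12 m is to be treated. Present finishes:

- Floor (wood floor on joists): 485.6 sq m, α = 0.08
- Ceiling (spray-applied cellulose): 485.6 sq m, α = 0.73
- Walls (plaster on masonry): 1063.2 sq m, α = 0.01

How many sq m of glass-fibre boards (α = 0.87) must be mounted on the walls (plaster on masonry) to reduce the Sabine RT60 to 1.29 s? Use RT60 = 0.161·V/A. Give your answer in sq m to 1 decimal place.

Equivalent absorption area: A₁ = 485.6×0.08 + 485.6×0.73 + 1063.2×0.01 = 403.968 sq m.
Required A₂ = 0.161·5826.72/1.29 = 727.211 sabins.
Absorption to add: 727.211 − 403.968 = 323.243 sabins.
Each sq m of panel replacing the walls (plaster on masonry) adds (0.87 − 0.01) = 0.86 sabins.
Panel area = 323.243 / 0.86 = 375.9 sq m.

375.9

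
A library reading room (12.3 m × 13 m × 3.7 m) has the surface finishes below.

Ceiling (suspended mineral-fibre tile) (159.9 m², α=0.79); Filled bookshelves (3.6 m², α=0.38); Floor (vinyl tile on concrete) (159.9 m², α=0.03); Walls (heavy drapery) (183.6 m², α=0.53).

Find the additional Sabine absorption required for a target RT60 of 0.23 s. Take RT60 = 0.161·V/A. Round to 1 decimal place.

184.3 sabins

Total absorption A₁ = 159.9*0.79 + 3.6*0.38 + 159.9*0.03 + 183.6*0.53
  = 126.321 + 1.368 + 4.797 + 97.308 = 229.794 m² sabins.
V = 591.63 m³. Required absorption A₂ = 0.161 × 591.63 / 0.23 = 414.141 sabins.
Shortfall: 414.141 − 229.794 = 184.3 sabins.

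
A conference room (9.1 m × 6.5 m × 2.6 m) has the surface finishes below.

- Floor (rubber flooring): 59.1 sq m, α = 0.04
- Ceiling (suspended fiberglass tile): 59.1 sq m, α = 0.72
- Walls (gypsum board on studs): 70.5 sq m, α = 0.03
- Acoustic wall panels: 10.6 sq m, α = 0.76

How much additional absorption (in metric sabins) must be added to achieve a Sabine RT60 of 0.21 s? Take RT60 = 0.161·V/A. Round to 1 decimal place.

Total absorption A₁ = 59.1×0.04 + 59.1×0.72 + 70.5×0.03 + 10.6×0.76
  = 2.364 + 42.552 + 2.115 + 8.056 = 55.087 sq m sabins.
Target A₂ = 0.161·153.79/0.21 = 117.906 sabins (V = 153.79 m³).
Additional absorption ΔA = 117.906 − 55.087 = 62.8 sabins.

62.8 sabins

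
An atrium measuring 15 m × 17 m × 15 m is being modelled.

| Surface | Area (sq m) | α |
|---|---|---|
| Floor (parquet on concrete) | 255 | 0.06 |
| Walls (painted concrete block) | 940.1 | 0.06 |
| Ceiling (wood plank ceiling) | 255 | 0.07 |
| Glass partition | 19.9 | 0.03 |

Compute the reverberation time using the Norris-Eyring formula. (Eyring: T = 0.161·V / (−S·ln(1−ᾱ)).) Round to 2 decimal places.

6.62 sec

S = Σ Sᵢ = 1470.0 sq m.
Σ(Sᵢαᵢ) = 255×0.06 + 940.1×0.06 + 255×0.07 + 19.9×0.03 = 90.153.
ᾱ = 90.153 / 1470.0 = 0.0613.
Eyring denominator: −S ln(1−ᾱ) = 92.991.
V = 15 × 17 × 15 = 3825 m³.
RT60 = 0.161 × 3825 / 92.991 = 6.62 s.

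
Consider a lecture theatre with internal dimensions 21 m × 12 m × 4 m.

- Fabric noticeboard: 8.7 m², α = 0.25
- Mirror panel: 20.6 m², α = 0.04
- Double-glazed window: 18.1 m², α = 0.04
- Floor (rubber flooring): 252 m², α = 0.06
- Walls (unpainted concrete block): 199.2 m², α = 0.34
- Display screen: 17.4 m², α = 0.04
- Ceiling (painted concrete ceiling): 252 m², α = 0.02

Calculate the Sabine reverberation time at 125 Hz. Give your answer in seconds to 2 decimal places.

1.76 seconds

Summing Sᵢαᵢ: 2.175 + 0.824 + 0.724 + 15.120 + 67.728 + 0.696 + 5.040 → A = 92.307 sabins.
V = 21·12·4 = 1008 m³.
T = 0.161 V/A = 0.161·1008/92.307 = 1.76 s.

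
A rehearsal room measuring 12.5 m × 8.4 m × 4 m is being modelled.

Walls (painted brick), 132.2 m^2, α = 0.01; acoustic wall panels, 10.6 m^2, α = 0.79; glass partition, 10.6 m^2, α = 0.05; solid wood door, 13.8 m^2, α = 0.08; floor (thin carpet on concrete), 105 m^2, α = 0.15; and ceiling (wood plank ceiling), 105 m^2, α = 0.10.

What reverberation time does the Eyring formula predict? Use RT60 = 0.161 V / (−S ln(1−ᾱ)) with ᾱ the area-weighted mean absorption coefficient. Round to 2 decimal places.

1.71 sec

S = Σ Sᵢ = 377.2 m^2.
Absorption A = 132.2·0.01 + 10.6·0.79 + 10.6·0.05 + 13.8·0.08 + 105·0.15 + 105·0.10 = 37.580 sabins.
Mean coefficient ᾱ = A/S = 0.0996.
−S·ln(1−ᾱ) = −377.2 × ln(1 − 0.0996) = 39.574.
V = 12.5 × 8.4 × 4 = 420 m³.
RT60 = 0.161 × 420 / 39.574 = 1.71 s.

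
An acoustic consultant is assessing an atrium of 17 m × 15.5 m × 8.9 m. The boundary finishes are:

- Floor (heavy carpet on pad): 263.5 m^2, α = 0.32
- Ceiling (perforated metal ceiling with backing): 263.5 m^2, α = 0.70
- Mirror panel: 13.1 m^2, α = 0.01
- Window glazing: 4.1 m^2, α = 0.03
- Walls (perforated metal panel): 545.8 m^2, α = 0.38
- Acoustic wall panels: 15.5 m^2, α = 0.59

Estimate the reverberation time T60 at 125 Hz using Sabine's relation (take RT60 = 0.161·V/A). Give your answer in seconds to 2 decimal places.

0.78 sec

Total absorption A = 263.5·0.32 + 263.5·0.70 + 13.1·0.01 + 4.1·0.03 + 545.8·0.38 + 15.5·0.59
  = 84.320 + 184.450 + 0.131 + 0.123 + 207.404 + 9.145 = 485.573 m^2 sabins.
V = 17·15.5·8.9 = 2345.15 m³.
Sabine: RT60 = 0.161 × 2345.15 / 485.573 = 0.78 s.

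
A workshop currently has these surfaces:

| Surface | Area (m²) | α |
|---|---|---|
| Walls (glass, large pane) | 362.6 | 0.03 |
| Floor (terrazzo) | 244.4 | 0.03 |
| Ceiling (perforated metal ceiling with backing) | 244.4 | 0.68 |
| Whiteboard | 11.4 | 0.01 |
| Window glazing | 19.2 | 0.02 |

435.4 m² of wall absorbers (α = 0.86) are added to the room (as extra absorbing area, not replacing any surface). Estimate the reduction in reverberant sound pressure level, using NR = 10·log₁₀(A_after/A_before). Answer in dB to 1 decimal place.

4.8 dB

Total absorption A_before = 362.6*0.03 + 244.4*0.03 + 244.4*0.68 + 11.4*0.01 + 19.2*0.02
  = 10.878 + 7.332 + 166.192 + 0.114 + 0.384 = 184.900 m² sabins.
Treatment contributes 435.4·0.86 = 374.444 sabins.
A_after = 184.900 + 374.444 = 559.344 sabins.
Reduction = 10 log₁₀(A_after/A_before) = 10 log₁₀(3.0251) = 4.8 dB.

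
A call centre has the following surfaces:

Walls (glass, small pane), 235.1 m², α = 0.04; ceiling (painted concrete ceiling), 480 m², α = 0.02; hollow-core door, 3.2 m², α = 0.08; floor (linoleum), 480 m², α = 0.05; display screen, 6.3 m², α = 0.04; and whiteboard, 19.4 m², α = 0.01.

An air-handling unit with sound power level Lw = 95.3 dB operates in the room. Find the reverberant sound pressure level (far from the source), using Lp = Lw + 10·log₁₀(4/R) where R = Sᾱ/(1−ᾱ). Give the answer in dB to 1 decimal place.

84.8 dB

Σ(Sᵢαᵢ) = 235.1·0.04 + 480·0.02 + 3.2·0.08 + 480·0.05 + 6.3·0.04 + 19.4·0.01 = 43.706; total area S = 1224.0 m².
ᾱ = 0.0357, so room constant R = A/(1−ᾱ) = 45.324 m².
Lp = 95.3 + 10·log₁₀(4/45.324) = 95.3 + (-10.54) = 84.8 dB.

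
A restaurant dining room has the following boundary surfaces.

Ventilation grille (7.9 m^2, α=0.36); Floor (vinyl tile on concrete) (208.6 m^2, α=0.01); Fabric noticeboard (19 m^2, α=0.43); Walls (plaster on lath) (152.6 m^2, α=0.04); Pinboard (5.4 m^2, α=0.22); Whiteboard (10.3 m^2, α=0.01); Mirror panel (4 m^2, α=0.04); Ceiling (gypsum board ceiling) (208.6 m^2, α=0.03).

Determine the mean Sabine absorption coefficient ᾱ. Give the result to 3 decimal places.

Total surface area S = 616.4 m^2.
A = 7.9·0.36 + 208.6·0.01 + 19·0.43 + 152.6·0.04 + 5.4·0.22 + 10.3·0.01 + 4·0.04 + 208.6·0.03 = 26.913 sabins.
ᾱ = A/S = 0.044.

0.044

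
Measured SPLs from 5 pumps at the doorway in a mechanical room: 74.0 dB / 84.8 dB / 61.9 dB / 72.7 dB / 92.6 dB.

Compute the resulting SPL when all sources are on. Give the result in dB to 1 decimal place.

93.4 dB

Sum in the linear (power) domain: Σ 10^(Lᵢ/10) = 10^(74.0/10) + 10^(84.8/10) + 10^(61.9/10) + 10^(72.7/10) + 10^(92.6/10) = 2.167e+09.
Combined level = 10 log₁₀(2.167e+09) = 93.4 dB.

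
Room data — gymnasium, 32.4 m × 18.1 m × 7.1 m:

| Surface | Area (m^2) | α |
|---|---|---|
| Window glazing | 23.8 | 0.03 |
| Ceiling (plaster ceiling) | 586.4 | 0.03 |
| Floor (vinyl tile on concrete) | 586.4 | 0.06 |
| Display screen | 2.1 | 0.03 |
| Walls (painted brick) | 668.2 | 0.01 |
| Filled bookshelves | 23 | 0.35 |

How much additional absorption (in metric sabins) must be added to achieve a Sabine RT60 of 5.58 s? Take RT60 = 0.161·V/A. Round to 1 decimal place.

A₁ = Σ Sᵢαᵢ = 23.8·0.03 + 586.4·0.03 + 586.4·0.06 + 2.1·0.03 + 668.2·0.01 + 23·0.35 = 68.285 sabins.
For T = 5.58 s, need A₂ = 0.161·V/T = 0.161·4163.724/5.58 = 120.136 sabins.
ΔA = A₂ − A₁ = 120.136 − 68.285 = 51.9 sabins.

51.9 sabins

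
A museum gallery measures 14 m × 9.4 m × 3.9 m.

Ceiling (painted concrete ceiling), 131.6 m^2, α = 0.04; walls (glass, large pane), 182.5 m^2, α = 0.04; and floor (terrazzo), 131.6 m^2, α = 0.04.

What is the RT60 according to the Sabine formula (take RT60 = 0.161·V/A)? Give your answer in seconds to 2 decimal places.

4.63 seconds

A = Σ Sᵢαᵢ = 131.6·0.04 + 182.5·0.04 + 131.6·0.04 = 17.828 sabins.
Room volume: 513.24 m³.
T = 0.161 V/A = 0.161·513.24/17.828 = 4.63 s.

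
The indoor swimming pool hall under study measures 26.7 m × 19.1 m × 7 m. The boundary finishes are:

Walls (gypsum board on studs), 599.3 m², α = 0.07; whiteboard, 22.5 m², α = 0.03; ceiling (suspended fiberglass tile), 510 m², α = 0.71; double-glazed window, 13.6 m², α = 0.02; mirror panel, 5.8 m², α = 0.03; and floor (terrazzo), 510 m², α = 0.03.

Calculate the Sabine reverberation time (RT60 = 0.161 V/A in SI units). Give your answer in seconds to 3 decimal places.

Total absorption A = 599.3·0.07 + 22.5·0.03 + 510·0.71 + 13.6·0.02 + 5.8·0.03 + 510·0.03
  = 41.951 + 0.675 + 362.100 + 0.272 + 0.174 + 15.300 = 420.472 m² sabins.
V = 26.7·19.1·7 = 3569.79 m³.
RT60 = 0.161 · V / A = 0.161 × 3569.79 / 420.472 = 1.367 s.

1.367 seconds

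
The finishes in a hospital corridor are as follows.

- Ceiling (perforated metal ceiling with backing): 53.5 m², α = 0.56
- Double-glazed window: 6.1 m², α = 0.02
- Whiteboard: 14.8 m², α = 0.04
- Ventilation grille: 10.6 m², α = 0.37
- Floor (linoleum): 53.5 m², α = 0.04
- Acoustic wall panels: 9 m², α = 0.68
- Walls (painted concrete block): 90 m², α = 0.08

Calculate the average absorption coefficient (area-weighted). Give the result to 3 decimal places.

0.211

Total surface area S = 237.5 m².
Σ(Sᵢαᵢ) = 53.5*0.56 + 6.1*0.02 + 14.8*0.04 + 10.6*0.37 + 53.5*0.04 + 9*0.68 + 90*0.08 = 50.056.
ᾱ = A/S = 0.211.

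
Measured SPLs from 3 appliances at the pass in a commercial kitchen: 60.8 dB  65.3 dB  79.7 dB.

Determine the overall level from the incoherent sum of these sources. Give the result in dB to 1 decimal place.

79.9 dB

Sum in the linear (power) domain: Σ 10^(Lᵢ/10) = 10^(60.8/10) + 10^(65.3/10) + 10^(79.7/10) = 9.792e+07.
L_total = 10·log₁₀(9.792e+07) = 79.9 dB.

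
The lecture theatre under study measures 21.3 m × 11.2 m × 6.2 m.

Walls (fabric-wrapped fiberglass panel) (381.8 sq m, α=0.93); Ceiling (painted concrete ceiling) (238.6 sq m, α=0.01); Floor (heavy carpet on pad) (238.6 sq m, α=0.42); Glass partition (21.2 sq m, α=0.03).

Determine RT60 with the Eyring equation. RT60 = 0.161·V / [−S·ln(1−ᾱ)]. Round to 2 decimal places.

Total surface area S = 381.8 + 238.6 + 238.6 + 21.2 = 880.2 sq m.
Σ(Sᵢαᵢ) = 381.8×0.93 + 238.6×0.01 + 238.6×0.42 + 21.2×0.03 = 458.308.
Mean coefficient ᾱ = A/S = 0.5207.
Eyring denominator: −S ln(1−ᾱ) = 647.324.
V = 21.3 × 11.2 × 6.2 = 1479.072 m³.
T = 0.161·V/[−S·ln(1−ᾱ)] = 0.161·1479.072/647.324 = 0.37 s.

0.37 seconds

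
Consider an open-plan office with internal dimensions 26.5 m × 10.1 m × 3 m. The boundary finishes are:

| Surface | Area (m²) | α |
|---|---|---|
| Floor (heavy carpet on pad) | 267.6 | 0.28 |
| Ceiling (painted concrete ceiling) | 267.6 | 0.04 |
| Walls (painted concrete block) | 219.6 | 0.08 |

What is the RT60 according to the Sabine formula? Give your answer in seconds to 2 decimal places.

Total absorption A = 267.6*0.28 + 267.6*0.04 + 219.6*0.08
  = 74.928 + 10.704 + 17.568 = 103.200 m² sabins.
Volume V = 26.5 × 10.1 × 3 = 802.95 m³.
RT60 = 0.161 · V / A = 0.161 × 802.95 / 103.200 = 1.25 s.

1.25 seconds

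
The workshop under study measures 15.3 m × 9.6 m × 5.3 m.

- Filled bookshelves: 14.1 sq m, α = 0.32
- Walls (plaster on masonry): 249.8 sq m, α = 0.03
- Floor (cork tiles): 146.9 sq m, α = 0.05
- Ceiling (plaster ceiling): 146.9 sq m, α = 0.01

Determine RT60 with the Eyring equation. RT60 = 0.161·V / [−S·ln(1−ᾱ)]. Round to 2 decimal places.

5.91 sec

S = Σ Sᵢ = 557.7 sq m.
Σ(Sᵢαᵢ) = 14.1·0.32 + 249.8·0.03 + 146.9·0.05 + 146.9·0.01 = 20.820.
ᾱ = 20.820 / 557.7 = 0.0373.
−S·ln(1−ᾱ) = −557.7 × ln(1 − 0.0373) = 21.200.
V = 15.3 × 9.6 × 5.3 = 778.464 m³.
T = 0.161·V/[−S·ln(1−ᾱ)] = 0.161·778.464/21.200 = 5.91 s.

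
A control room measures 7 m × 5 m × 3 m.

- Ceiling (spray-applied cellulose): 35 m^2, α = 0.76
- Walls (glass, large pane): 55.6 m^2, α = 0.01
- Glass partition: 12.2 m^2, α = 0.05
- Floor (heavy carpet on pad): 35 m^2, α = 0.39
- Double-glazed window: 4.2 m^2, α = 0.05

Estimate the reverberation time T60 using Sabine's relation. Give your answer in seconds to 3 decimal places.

0.406 s

Summing Sᵢαᵢ: 26.600 + 0.556 + 0.610 + 13.650 + 0.210 → A = 41.626 sabins.
Volume V = 7 × 5 × 3 = 105 m³.
RT60 = 0.161 · V / A = 0.161 × 105 / 41.626 = 0.406 s.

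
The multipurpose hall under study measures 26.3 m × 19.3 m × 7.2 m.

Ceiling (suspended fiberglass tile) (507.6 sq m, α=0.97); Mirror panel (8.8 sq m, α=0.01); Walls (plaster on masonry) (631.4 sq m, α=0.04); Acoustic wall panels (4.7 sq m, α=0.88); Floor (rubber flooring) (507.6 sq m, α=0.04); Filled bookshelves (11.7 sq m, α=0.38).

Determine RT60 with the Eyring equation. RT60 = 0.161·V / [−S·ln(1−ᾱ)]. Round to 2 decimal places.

0.89 s

S = Σ Sᵢ = 1671.8 sq m.
Absorption A = 507.6·0.97 + 8.8·0.01 + 631.4·0.04 + 4.7·0.88 + 507.6·0.04 + 11.7·0.38 = 546.602 sabins.
Mean coefficient ᾱ = A/S = 0.3270.
Eyring denominator: −S ln(1−ᾱ) = 662.049.
V = 26.3 × 19.3 × 7.2 = 3654.648 m³.
T = 0.161·V/[−S·ln(1−ᾱ)] = 0.161·3654.648/662.049 = 0.89 s.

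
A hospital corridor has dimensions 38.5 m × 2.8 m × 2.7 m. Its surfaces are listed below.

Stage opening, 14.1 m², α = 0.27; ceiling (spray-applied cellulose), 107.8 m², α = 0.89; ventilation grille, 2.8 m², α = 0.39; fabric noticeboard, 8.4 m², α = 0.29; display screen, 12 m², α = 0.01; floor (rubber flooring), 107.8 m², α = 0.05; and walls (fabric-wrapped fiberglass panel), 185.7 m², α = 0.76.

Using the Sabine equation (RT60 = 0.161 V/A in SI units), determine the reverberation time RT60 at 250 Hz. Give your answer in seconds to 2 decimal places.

Equivalent absorption area: A = 14.1×0.27 + 107.8×0.89 + 2.8×0.39 + 8.4×0.29 + 12×0.01 + 107.8×0.05 + 185.7×0.76 = 249.919 m².
Room volume: 291.06 m³.
T = 0.161 V/A = 0.161·291.06/249.919 = 0.19 s.

0.19 s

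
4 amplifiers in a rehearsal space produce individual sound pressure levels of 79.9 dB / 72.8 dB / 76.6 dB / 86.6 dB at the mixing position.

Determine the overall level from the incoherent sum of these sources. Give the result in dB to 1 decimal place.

Sum in the linear (power) domain: Σ 10^(Lᵢ/10) = 10^(79.9/10) + 10^(72.8/10) + 10^(76.6/10) + 10^(86.6/10) = 6.196e+08.
L_total = 10·log₁₀(6.196e+08) = 87.9 dB.

87.9 dB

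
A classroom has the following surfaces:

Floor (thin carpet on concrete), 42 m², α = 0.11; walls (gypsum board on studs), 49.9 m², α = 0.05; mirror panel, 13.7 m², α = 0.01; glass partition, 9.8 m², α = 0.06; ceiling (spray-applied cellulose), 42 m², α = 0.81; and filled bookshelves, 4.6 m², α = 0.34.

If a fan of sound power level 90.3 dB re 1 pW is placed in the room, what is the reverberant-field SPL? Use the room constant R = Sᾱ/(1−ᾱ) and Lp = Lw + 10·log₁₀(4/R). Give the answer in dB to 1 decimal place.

A = 43.424 sabins; S = 162.0 m².
ᾱ = 0.2680, so room constant R = A/(1−ᾱ) = 59.322 m².
Lp = 90.3 + 10·log₁₀(4/59.322) = 90.3 + (-11.71) = 78.6 dB.

78.6 dB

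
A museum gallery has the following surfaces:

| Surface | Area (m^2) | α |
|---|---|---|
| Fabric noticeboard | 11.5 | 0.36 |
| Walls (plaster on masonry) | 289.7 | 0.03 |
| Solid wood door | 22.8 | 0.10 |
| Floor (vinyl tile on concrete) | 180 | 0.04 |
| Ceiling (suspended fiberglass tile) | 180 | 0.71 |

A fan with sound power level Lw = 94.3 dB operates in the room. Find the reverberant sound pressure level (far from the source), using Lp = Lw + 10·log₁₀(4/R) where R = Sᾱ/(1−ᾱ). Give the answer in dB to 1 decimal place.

77.5 dB

A = 150.111 sabins; S = 684.0 m^2.
ᾱ = 0.2195, so room constant R = A/(1−ᾱ) = 192.327 m^2.
Lp = Lw + 10 log₁₀(4/R) = 94.3 -16.82 = 77.5 dB.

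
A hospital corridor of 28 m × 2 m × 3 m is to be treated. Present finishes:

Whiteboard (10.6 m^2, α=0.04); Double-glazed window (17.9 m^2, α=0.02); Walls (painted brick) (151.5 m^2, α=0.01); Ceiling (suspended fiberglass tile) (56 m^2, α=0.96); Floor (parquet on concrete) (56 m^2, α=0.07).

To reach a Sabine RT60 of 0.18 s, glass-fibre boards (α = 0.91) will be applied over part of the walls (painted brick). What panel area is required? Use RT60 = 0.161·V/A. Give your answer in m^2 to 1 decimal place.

Summing Sᵢαᵢ: 0.424 + 0.358 + 1.515 + 53.760 + 3.920 → A₁ = 59.977 sabins.
V = 168 m³. Target absorption A₂ = 0.161 × 168 / 0.18 = 150.267 sabins.
ΔA needed = 150.267 − 59.977 = 90.290 sabins.
Each m^2 of panel replacing the walls (painted brick) adds (0.91 − 0.01) = 0.90 sabins.
Panel area = 90.290 / 0.90 = 100.3 m^2.

100.3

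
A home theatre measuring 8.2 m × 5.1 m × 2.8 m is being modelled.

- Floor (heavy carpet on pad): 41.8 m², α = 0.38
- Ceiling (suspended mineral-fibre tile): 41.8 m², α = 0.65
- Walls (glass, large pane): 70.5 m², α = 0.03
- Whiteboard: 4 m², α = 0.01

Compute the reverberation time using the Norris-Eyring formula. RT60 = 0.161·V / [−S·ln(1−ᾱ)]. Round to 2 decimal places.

0.35 s

Total surface area S = 41.8 + 41.8 + 70.5 + 4 = 158.1 m².
Σ(Sᵢαᵢ) = 41.8·0.38 + 41.8·0.65 + 70.5·0.03 + 4·0.01 = 45.209.
ᾱ = 45.209 / 158.1 = 0.2860.
Eyring denominator: −S ln(1−ᾱ) = 53.260.
V = 8.2 × 5.1 × 2.8 = 117.096 m³.
RT60 = 0.161 × 117.096 / 53.260 = 0.35 s.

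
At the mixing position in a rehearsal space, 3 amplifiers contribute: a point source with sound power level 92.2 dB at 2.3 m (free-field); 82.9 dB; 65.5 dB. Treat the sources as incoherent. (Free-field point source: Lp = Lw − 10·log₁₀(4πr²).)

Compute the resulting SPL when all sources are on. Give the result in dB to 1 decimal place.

Source at 2.3 m: Lp = 92.2 − 10·log₁₀(4π·2.3²) = 92.2 − 10·log₁₀(66.476) = 74.0 dB.
Converting to relative power and adding: 10^(74.0/10) + 10^(82.9/10) + 10^(65.5/10) = 2.237e+08.
Back to dB: 10·log₁₀ Σ = 83.5 dB.

83.5 dB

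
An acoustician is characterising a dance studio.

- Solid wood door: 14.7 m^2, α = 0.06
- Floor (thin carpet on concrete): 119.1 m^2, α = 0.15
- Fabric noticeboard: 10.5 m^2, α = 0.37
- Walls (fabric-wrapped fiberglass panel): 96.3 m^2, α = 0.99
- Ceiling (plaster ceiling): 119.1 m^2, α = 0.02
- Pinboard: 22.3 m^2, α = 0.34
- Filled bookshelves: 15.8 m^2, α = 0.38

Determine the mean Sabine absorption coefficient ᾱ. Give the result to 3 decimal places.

0.337

Total surface area S = 397.8 m^2.
A = 14.7·0.06 + 119.1·0.15 + 10.5·0.37 + 96.3·0.99 + 119.1·0.02 + 22.3·0.34 + 15.8·0.38 = 133.937 sabins.
ᾱ = A/S = 0.337.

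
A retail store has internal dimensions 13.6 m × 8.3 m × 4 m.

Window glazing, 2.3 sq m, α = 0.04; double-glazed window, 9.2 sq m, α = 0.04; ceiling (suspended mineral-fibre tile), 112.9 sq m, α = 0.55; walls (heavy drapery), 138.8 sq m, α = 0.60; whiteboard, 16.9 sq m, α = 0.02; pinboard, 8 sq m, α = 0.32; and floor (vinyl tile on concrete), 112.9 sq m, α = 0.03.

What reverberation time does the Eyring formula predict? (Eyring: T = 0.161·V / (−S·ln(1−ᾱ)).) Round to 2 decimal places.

0.38 sec

S = Σ Sᵢ = 401.0 sq m.
Absorption A = 2.3·0.04 + 9.2·0.04 + 112.9·0.55 + 138.8·0.60 + 16.9·0.02 + 8·0.32 + 112.9·0.03 = 152.120 sabins.
Mean coefficient ᾱ = A/S = 0.3794.
−S·ln(1−ᾱ) = −401.0 × ln(1 − 0.3794) = 191.304.
V = 13.6 × 8.3 × 4 = 451.52 m³.
T = 0.161·V/[−S·ln(1−ᾱ)] = 0.161·451.52/191.304 = 0.38 s.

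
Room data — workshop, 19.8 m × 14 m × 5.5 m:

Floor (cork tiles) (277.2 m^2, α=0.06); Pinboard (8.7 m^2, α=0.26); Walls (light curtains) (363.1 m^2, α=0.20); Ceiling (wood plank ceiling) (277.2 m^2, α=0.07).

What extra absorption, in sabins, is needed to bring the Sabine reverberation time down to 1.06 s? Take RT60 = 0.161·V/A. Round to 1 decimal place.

120.6 sabins

Total absorption A₁ = 277.2·0.06 + 8.7·0.26 + 363.1·0.20 + 277.2·0.07
  = 16.632 + 2.262 + 72.620 + 19.404 = 110.918 m^2 sabins.
For T = 1.06 s, need A₂ = 0.161·V/T = 0.161·1524.6/1.06 = 231.567 sabins.
Additional absorption ΔA = 231.567 − 110.918 = 120.6 sabins.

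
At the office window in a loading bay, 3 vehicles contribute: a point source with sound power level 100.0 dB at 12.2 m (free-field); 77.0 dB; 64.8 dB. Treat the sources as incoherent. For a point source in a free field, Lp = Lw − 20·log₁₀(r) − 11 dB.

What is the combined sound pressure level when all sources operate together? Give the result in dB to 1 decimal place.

Source at 12.2 m: Lp = 100.0 − 20·log₁₀(12.2) − 11 = 67.3 dB.
Sum in the linear (power) domain: Σ 10^(Lᵢ/10) = 10^(67.3/10) + 10^(77.0/10) + 10^(64.8/10) = 5.851e+07.
L_total = 10·log₁₀(5.851e+07) = 77.7 dB.

77.7 dB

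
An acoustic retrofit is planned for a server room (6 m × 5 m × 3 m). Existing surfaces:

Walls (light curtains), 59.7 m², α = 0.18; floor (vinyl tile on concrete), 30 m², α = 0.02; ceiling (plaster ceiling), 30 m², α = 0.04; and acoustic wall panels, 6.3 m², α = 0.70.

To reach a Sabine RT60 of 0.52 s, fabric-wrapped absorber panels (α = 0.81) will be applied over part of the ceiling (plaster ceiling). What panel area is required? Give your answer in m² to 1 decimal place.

14.2

Total absorption A₁ = 59.7·0.18 + 30·0.02 + 30·0.04 + 6.3·0.70
  = 10.746 + 0.600 + 1.200 + 4.410 = 16.956 m² sabins.
V = 90 m³. Target absorption A₂ = 0.161 × 90 / 0.52 = 27.865 sabins.
ΔA needed = 27.865 − 16.956 = 10.909 sabins.
Each m² of panel replacing the ceiling (plaster ceiling) adds (0.81 − 0.04) = 0.77 sabins.
Area = ΔA/Δα = 10.909/0.77 = 14.2 m².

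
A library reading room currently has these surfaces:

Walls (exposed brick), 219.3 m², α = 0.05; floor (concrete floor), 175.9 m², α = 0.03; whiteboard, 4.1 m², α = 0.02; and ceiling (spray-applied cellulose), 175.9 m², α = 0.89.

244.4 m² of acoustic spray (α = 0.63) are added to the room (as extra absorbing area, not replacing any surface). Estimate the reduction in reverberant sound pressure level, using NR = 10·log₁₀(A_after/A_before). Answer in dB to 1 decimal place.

Equivalent absorption area: A_before = 219.3·0.05 + 175.9·0.03 + 4.1·0.02 + 175.9·0.89 = 172.875 m².
Treatment contributes 244.4·0.63 = 153.972 sabins.
New total A_after = 326.847 sabins.
NR = 10·log₁₀(326.847/172.875) = 2.8 dB.

2.8 dB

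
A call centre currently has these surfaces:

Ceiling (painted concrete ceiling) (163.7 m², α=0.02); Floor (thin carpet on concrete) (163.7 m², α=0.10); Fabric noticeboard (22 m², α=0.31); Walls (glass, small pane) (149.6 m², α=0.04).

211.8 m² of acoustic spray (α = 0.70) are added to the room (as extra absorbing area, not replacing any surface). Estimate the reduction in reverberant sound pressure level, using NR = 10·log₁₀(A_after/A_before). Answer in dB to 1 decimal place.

7.5 dB

Summing Sᵢαᵢ: 3.274 + 16.370 + 6.820 + 5.984 → A_before = 32.448 sabins.
Treatment contributes 211.8·0.70 = 148.260 sabins.
A_after = 32.448 + 148.260 = 180.708 sabins.
NR = 10·log₁₀(180.708/32.448) = 7.5 dB.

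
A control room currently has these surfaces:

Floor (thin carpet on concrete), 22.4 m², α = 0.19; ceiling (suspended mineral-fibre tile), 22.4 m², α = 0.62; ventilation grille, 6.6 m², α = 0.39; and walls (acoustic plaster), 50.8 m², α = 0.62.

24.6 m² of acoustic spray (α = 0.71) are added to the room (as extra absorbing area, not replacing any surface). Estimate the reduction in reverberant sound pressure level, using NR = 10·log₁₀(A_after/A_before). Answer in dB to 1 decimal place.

1.3 dB

Total absorption A_before = 22.4×0.19 + 22.4×0.62 + 6.6×0.39 + 50.8×0.62
  = 4.256 + 13.888 + 2.574 + 31.496 = 52.214 m² sabins.
Added absorption = 24.6 × 0.71 = 17.466 sabins.
New total A_after = 69.680 sabins.
NR = 10·log₁₀(69.680/52.214) = 1.3 dB.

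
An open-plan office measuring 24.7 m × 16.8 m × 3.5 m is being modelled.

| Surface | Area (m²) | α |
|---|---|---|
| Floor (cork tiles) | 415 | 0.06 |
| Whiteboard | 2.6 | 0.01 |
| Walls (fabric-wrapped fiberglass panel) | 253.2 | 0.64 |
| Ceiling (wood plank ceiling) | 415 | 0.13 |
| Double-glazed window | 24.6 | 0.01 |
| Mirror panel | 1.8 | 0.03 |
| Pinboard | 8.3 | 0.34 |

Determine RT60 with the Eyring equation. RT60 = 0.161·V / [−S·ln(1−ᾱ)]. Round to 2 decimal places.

0.85 seconds

S = Σ Sᵢ = 1120.5 m².
Σ(Sᵢαᵢ) = 415·0.06 + 2.6·0.01 + 253.2·0.64 + 415·0.13 + 24.6·0.01 + 1.8·0.03 + 8.3·0.34 = 244.046.
ᾱ = 244.046 / 1120.5 = 0.2178.
Eyring denominator: −S ln(1−ᾱ) = 275.245.
V = 24.7 × 16.8 × 3.5 = 1452.36 m³.
RT60 = 0.161 × 1452.36 / 275.245 = 0.85 s.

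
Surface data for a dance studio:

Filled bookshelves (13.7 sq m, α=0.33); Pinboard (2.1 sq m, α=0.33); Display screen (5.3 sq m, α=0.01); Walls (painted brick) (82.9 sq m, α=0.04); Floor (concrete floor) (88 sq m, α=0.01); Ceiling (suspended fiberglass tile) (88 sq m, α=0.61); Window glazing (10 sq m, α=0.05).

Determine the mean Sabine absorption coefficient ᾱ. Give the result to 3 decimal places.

S = Σ Sᵢ = 13.7 + 2.1 + 5.3 + 82.9 + 88 + 88 + 10 = 290.0 sq m.
A = 13.7·0.33 + 2.1·0.33 + 5.3·0.01 + 82.9·0.04 + 88·0.01 + 88·0.61 + 10·0.05 = 63.643 sabins.
ᾱ = A/S = 0.219.

0.219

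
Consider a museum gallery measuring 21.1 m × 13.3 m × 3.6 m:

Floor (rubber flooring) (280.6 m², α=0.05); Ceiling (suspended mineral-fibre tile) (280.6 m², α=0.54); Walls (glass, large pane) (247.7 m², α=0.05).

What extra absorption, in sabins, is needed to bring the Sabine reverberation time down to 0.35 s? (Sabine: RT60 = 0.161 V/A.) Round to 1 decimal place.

286.8 sabins

Equivalent absorption area: A₁ = 280.6·0.05 + 280.6·0.54 + 247.7·0.05 = 177.939 m².
Target A₂ = 0.161·1010.268/0.35 = 464.723 sabins (V = 1010.268 m³).
ΔA = A₂ − A₁ = 464.723 − 177.939 = 286.8 sabins.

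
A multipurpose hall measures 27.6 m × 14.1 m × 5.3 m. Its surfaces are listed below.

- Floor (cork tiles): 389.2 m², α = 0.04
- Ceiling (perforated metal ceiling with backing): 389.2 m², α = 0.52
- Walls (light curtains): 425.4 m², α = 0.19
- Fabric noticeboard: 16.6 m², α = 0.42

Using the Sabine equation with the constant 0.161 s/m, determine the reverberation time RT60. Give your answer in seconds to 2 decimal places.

1.09 s

Equivalent absorption area: A = 389.2×0.04 + 389.2×0.52 + 425.4×0.19 + 16.6×0.42 = 305.750 m².
Room volume: 2062.548 m³.
T = 0.161 V/A = 0.161·2062.548/305.750 = 1.09 s.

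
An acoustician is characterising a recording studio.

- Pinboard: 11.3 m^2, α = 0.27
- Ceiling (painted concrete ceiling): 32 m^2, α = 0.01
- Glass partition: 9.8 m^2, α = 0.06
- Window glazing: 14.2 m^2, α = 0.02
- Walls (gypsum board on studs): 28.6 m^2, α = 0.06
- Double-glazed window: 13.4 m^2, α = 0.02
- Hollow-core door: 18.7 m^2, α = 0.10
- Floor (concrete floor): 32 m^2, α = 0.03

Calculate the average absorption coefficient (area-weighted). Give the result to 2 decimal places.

0.06

S = Σ Sᵢ = 11.3 + 32 + 9.8 + 14.2 + 28.6 + 13.4 + 18.7 + 32 = 160.0 m^2.
Weighted sum Σ Sα = 9.057.
ᾱ = 9.057 / 160.0 = 0.06.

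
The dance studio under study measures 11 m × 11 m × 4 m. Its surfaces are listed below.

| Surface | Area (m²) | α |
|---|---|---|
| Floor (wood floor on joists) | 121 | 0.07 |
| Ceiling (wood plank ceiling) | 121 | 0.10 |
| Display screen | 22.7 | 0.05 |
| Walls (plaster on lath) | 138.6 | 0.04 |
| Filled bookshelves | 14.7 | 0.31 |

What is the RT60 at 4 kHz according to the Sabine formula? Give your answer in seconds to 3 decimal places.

A = Σ Sᵢαᵢ = 121*0.07 + 121*0.10 + 22.7*0.05 + 138.6*0.04 + 14.7*0.31 = 31.806 sabins.
Volume V = 11 × 11 × 4 = 484 m³.
Sabine: RT60 = 0.161 × 484 / 31.806 = 2.450 s.

2.450 sec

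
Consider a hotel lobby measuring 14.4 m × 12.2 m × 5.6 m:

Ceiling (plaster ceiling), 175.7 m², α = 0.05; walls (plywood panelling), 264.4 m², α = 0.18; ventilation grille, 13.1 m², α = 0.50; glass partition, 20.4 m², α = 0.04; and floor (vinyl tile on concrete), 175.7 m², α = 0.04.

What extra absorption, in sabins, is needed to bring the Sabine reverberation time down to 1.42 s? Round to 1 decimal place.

Total absorption A₁ = 175.7×0.05 + 264.4×0.18 + 13.1×0.50 + 20.4×0.04 + 175.7×0.04
  = 8.785 + 47.592 + 6.550 + 0.816 + 7.028 = 70.771 m² sabins.
For T = 1.42 s, need A₂ = 0.161·V/T = 0.161·983.808/1.42 = 111.544 sabins.
ΔA = A₂ − A₁ = 111.544 − 70.771 = 40.8 sabins.

40.8 sabins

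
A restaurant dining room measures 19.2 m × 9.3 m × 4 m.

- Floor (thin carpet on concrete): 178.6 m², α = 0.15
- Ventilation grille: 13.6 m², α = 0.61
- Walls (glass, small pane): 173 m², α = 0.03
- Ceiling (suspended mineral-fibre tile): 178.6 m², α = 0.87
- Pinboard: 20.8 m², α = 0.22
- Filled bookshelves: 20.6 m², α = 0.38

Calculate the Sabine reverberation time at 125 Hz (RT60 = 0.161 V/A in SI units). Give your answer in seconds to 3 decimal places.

0.553 seconds

Total absorption A = 178.6*0.15 + 13.6*0.61 + 173*0.03 + 178.6*0.87 + 20.8*0.22 + 20.6*0.38
  = 26.790 + 8.296 + 5.190 + 155.382 + 4.576 + 7.828 = 208.062 m² sabins.
V = 19.2·9.3·4 = 714.24 m³.
Sabine: RT60 = 0.161 × 714.24 / 208.062 = 0.553 s.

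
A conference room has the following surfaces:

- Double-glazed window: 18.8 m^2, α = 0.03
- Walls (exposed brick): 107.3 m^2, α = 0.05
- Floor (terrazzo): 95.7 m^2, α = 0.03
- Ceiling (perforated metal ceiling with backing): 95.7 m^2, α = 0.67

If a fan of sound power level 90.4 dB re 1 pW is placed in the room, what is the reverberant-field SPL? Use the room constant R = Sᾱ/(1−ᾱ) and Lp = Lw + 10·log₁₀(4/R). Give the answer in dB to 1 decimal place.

76.7 dB

Σ(Sᵢαᵢ) = 18.8×0.03 + 107.3×0.05 + 95.7×0.03 + 95.7×0.67 = 72.919; total area S = 317.5 m^2.
ᾱ = 72.919/317.5 = 0.2297; R = Sᾱ/(1−ᾱ) = 72.919/(1−0.2297) = 94.663 m^2.
Lp = Lw + 10 log₁₀(4/R) = 90.4 -13.74 = 76.7 dB.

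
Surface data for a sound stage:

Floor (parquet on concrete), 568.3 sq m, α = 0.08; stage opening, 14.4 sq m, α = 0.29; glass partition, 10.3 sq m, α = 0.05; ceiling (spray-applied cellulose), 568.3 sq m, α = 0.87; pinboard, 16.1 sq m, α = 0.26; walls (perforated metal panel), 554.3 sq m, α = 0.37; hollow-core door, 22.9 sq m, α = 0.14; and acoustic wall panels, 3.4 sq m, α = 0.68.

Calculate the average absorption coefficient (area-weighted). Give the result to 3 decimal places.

0.432

Total surface area S = 1758.0 sq m.
Weighted sum Σ Sα = 759.371.
ᾱ = 759.371 / 1758.0 = 0.432.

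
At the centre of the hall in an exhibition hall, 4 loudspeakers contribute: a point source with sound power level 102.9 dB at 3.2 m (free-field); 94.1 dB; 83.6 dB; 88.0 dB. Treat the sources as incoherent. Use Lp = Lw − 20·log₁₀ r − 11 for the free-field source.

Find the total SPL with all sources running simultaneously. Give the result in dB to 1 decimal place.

Source at 3.2 m: Lp = 102.9 − 20·log₁₀(3.2) − 11 = 81.8 dB.
Sum in the linear (power) domain: Σ 10^(Lᵢ/10) = 10^(81.8/10) + 10^(94.1/10) + 10^(83.6/10) + 10^(88.0/10) = 3.582e+09.
Combined level = 10 log₁₀(3.582e+09) = 95.5 dB.

95.5 dB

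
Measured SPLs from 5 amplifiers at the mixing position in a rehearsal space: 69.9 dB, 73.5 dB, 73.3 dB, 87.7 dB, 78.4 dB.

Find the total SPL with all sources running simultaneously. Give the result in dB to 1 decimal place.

Converting to relative power and adding: 10^(69.9/10) + 10^(73.5/10) + 10^(73.3/10) + 10^(87.7/10) + 10^(78.4/10) = 7.116e+08.
Combined level = 10 log₁₀(7.116e+08) = 88.5 dB.

88.5 dB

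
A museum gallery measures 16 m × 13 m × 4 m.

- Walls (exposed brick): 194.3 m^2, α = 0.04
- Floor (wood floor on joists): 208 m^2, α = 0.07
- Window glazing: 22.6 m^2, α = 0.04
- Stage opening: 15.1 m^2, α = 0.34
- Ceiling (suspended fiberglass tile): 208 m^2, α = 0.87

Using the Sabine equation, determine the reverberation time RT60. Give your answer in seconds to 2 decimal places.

0.64 sec

Equivalent absorption area: A = 194.3·0.04 + 208·0.07 + 22.6·0.04 + 15.1·0.34 + 208·0.87 = 209.330 m^2.
V = 16·13·4 = 832 m³.
RT60 = 0.161 · V / A = 0.161 × 832 / 209.330 = 0.64 s.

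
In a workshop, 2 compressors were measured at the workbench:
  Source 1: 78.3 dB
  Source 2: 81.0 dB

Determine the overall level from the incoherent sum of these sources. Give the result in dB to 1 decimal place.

82.9 dB

Sum in the linear (power) domain: Σ 10^(Lᵢ/10) = 10^(78.3/10) + 10^(81.0/10) = 1.935e+08.
Combined level = 10 log₁₀(1.935e+08) = 82.9 dB.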